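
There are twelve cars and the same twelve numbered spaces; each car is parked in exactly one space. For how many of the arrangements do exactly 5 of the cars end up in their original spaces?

1468368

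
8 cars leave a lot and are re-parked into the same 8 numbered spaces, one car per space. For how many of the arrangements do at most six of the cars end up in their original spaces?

40319

# with exactly i fixed is C(8,i)·!(8-i); sum over i=0..6:
  i=0: C(8,0)·!8 = 1·14833 = 14833
  i=1: C(8,1)·!7 = 8·1854 = 14832
  i=2: C(8,2)·!6 = 28·265 = 7420
  i=3: C(8,3)·!5 = 56·44 = 2464
  i=4: C(8,4)·!4 = 70·9 = 630
  i=5: C(8,5)·!3 = 56·2 = 112
  i=6: C(8,6)·!2 = 28·1 = 28
Total = 40319.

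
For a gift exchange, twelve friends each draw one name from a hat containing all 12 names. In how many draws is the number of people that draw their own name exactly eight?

Choose which 8 of the 12 are fixed: C(12,8) = 495.
The remaining 4 must be deranged: !4 = 9.
Total: 495 × 9 = 4455.

4455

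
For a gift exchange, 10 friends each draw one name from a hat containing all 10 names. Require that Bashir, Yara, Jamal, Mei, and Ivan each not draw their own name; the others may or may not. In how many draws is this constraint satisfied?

Let A_j be the event that the j-th constrained one is fixed. By inclusion-exclusion over the 5 events:
Σ_{j=0}^{5} (-1)^j C(5,j)(10-j)!
= C(5,0)·10! - C(5,1)·9! + C(5,2)·8! - C(5,3)·7! + C(5,4)·6! - C(5,5)·5!
= 3628800 - 1814400 + 403200 - 50400 + 3600 - 120
= 2170680

2170680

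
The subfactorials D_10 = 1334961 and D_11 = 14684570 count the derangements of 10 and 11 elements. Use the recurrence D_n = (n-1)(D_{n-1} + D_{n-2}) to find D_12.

176214841

D_12 = (12-1)·(D_11 + D_10) = 11·(14684570 + 1334961) = 11·16019531 = 176214841.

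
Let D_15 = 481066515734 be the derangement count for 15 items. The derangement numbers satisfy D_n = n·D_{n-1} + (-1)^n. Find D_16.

7697064251745

D_16 = 16·481066515734 + 1 = 7697064251745.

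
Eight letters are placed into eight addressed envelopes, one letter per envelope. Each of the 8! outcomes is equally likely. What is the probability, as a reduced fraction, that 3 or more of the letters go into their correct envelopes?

647/8064

Favorable outcomes: Σ_{i≥3} C(8,i)·!(8-i) = 56·44 + 70·9 + 56·2 + 28·1 + 8·0 + 1·1 = 3235.
Total outcomes: 8! = 40320.
Probability = 3235/40320 = 647/8064.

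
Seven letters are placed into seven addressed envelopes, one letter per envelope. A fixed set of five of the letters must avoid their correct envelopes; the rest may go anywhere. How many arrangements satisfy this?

2428

Inclusion-exclusion on the 5 forbidden self-matches:
Σ_{j=0}^{5} (-1)^j C(5,j)(7-j)!
= C(5,0)·7! - C(5,1)·6! + C(5,2)·5! - C(5,3)·4! + C(5,4)·3! - C(5,5)·2!
= 5040 - 3600 + 1200 - 240 + 30 - 2
= 2428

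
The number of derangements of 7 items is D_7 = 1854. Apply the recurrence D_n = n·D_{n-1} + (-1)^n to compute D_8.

D_8 = 8·1854 + 1 = 14833.

14833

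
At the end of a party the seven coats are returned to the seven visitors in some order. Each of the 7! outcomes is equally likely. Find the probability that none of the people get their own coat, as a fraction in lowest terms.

103/280

Favorable outcomes: !7 = 1854.
Total outcomes: 7! = 5040.
Probability = 1854/5040 = 103/280.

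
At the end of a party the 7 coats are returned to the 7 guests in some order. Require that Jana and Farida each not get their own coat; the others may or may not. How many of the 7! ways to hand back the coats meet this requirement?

3720

Let A_j be the event that the j-th constrained one is fixed. By inclusion-exclusion over the 2 events:
Σ_{j=0}^{2} (-1)^j C(2,j)(7-j)!
= C(2,0)·7! - C(2,1)·6! + C(2,2)·5!
= 5040 - 1440 + 120
= 3720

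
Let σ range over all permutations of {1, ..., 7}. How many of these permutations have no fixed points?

1854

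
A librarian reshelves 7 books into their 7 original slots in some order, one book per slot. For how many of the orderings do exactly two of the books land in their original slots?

924

Choose which 2 of the 7 are fixed: C(7,2) = 21.
The remaining 5 must be deranged: !5 = 44.
Total: 21 × 44 = 924.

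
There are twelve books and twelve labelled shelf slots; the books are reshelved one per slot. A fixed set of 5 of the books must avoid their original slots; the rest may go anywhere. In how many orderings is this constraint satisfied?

Inclusion-exclusion on the 5 forbidden self-matches:
Σ_{j=0}^{5} (-1)^j C(5,j)(12-j)!
= C(5,0)·12! - C(5,1)·11! + C(5,2)·10! - C(5,3)·9! + C(5,4)·8! - C(5,5)·7!
= 479001600 - 199584000 + 36288000 - 3628800 + 201600 - 5040
= 312273360

312273360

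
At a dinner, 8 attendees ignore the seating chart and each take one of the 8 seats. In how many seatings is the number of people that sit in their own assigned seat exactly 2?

Choose which 2 of the 8 are fixed: C(8,2) = 28.
The remaining 6 must be deranged: !6 = 265.
Total: 28 × 265 = 7420.

7420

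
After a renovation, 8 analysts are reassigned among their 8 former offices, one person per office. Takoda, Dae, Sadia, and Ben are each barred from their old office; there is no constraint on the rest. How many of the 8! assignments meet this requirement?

24024

Let A_j be the event that the j-th constrained one is fixed. By inclusion-exclusion over the 4 events:
Σ_{j=0}^{4} (-1)^j C(4,j)(8-j)!
= C(4,0)·8! - C(4,1)·7! + C(4,2)·6! - C(4,3)·5! + C(4,4)·4!
= 40320 - 20160 + 4320 - 480 + 24
= 24024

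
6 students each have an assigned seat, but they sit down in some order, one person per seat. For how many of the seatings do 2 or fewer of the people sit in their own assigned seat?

664

Sum C(6,i)·!(6-i) for i = 0..2:
  i=0: C(6,0)·!6 = 1·265 = 265
  i=1: C(6,1)·!5 = 6·44 = 264
  i=2: C(6,2)·!4 = 15·9 = 135
Total = 664.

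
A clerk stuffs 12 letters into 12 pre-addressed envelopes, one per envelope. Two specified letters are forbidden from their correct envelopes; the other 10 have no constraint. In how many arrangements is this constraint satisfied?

402796800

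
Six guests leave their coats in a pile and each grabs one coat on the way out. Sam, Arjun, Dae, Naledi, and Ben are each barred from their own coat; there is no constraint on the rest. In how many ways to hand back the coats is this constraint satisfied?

309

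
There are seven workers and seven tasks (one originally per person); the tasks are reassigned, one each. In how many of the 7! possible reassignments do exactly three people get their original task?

Pick the 3 fixed positions: C(7,3) = 35 ways.
The other 4 form a derangement: !4 = 9.
Total: 35 × 9 = 315.

315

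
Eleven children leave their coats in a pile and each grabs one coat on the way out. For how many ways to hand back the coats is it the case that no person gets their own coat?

14684570

Recurrence: !11 = 11·!10 + (-1)^11.
!11 = 11·1334961 - 1 = 14684570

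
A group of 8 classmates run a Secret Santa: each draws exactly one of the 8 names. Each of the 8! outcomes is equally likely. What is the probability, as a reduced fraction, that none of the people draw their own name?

2119/5760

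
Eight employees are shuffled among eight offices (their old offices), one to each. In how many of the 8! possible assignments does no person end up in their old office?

!8 = 8! · Σ_{k=0}^{8} (-1)^k/k!
= 8! - 8!/1! + 8!/2! - 8!/3! + 8!/4! - 8!/5! + 8!/6! - 8!/7! + 8!/8!
= 40320 - 40320 + 20160 - 6720 + 1680 - 336 + 56 - 8 + 1
= 14833

14833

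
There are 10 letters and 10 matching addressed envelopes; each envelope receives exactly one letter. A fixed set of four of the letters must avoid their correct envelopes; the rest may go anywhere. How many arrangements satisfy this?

Let A_j be the event that the j-th constrained one is fixed. By inclusion-exclusion over the 4 events:
Σ_{j=0}^{4} (-1)^j C(4,j)(10-j)!
= C(4,0)·10! - C(4,1)·9! + C(4,2)·8! - C(4,3)·7! + C(4,4)·6!
= 3628800 - 1451520 + 241920 - 20160 + 720
= 2399760

2399760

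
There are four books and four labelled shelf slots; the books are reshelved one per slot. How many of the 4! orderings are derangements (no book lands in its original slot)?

!4 = 4! · Σ_{k=0}^{4} (-1)^k/k!
= 4! - 4!/1! + 4!/2! - 4!/3! + 4!/4!
= 24 - 24 + 12 - 4 + 1
= 9

9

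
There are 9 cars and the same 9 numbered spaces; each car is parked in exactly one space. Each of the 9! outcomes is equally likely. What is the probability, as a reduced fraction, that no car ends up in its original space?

Favorable outcomes: !9 = 133496.
Total outcomes: 9! = 362880.
Probability = 133496/362880 = 16687/45360.

16687/45360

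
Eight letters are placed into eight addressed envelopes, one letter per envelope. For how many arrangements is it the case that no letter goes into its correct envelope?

14833

The subfactorial !8 = [8!/e] (nearest integer).
8! = 40320, and 40320/e ≈ 14832.90, so !8 = 14833.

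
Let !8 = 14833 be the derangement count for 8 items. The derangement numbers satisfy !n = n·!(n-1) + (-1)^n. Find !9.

133496

!9 = 9·14833 - 1 = 133496.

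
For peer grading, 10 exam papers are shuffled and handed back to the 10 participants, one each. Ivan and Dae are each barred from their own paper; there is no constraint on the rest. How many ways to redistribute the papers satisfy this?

2943360

Let A_j be the event that the j-th constrained one is fixed. By inclusion-exclusion over the 2 events:
Σ_{j=0}^{2} (-1)^j C(2,j)(10-j)!
= C(2,0)·10! - C(2,1)·9! + C(2,2)·8!
= 3628800 - 725760 + 40320
= 2943360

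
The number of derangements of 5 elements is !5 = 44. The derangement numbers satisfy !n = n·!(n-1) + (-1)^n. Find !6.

!6 = 6·44 + 1 = 265.

265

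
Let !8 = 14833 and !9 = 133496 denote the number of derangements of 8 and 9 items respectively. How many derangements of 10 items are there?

1334961

!10 = (10-1)·(!9 + !8) = 9·(133496 + 14833) = 9·148329 = 1334961.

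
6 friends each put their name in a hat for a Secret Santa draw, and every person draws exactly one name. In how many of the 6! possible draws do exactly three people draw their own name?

40

Choose which 3 of the 6 are fixed: C(6,3) = 20.
The other 3 form a derangement: !3 = 2.
Total: 20 × 2 = 40.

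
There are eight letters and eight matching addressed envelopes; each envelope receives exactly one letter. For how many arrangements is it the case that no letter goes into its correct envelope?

Recurrence: !8 = 8·!7 + (-1)^8.
!8 = 8·1854 + 1 = 14833

14833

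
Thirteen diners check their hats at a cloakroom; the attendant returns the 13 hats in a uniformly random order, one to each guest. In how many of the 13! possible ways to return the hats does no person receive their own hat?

Use !n = n·!(n-1) + (-1)^n.
!13 = 13·176214841 - 1 = 2290792932

2290792932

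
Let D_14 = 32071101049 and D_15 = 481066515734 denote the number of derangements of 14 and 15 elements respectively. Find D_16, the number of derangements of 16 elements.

7697064251745

D_16 = (16-1)·(D_15 + D_14) = 15·(481066515734 + 32071101049) = 15·513137616783 = 7697064251745.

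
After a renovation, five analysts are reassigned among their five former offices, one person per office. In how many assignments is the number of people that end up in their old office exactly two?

20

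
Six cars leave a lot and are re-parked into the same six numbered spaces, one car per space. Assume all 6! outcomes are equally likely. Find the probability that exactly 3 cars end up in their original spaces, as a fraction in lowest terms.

Favorable outcomes: C(6,3)·!3 = 20·2 = 40.
Total outcomes: 6! = 720.
Probability = 40/720 = 1/18.

1/18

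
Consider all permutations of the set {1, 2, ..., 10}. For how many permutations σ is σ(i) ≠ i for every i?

1334961

By inclusion-exclusion, !10 = Σ (-1)^k · 10!/k! for k=0..10
= 10! - 10!/1! + 10!/2! - 10!/3! + 10!/4! - 10!/5! + 10!/6! - 10!/7! + 10!/8! - 10!/9! + 10!/10!
= 3628800 - 3628800 + 1814400 - 604800 + 151200 - 30240 + 5040 - 720 + 90 - 10 + 1
= 1334961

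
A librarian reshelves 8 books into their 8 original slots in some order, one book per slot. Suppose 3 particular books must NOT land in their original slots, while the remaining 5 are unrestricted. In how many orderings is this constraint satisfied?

27240

Inclusion-exclusion on the 3 forbidden self-matches:
Σ_{j=0}^{3} (-1)^j C(3,j)(8-j)!
= C(3,0)·8! - C(3,1)·7! + C(3,2)·6! - C(3,3)·5!
= 40320 - 15120 + 2160 - 120
= 27240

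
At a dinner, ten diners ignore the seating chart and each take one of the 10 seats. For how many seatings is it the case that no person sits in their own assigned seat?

!10 is the nearest integer to 10!/e.
10! = 3628800, and 3628800/e ≈ 1334960.92, so !10 = 1334961.

1334961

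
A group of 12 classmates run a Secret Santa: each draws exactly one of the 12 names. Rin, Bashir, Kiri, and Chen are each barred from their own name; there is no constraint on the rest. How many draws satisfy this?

339696000

Inclusion-exclusion on the 4 forbidden self-matches:
Σ_{j=0}^{4} (-1)^j C(4,j)(12-j)!
= C(4,0)·12! - C(4,1)·11! + C(4,2)·10! - C(4,3)·9! + C(4,4)·8!
= 479001600 - 159667200 + 21772800 - 1451520 + 40320
= 339696000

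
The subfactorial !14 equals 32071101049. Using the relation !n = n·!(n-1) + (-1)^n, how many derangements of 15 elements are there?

!15 = 15·32071101049 - 1 = 481066515734.

481066515734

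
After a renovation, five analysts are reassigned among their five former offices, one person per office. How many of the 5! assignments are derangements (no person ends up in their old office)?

The subfactorial !5 = [5!/e] (nearest integer).
5! = 120, and 120/e ≈ 44.15, so !5 = 44.

44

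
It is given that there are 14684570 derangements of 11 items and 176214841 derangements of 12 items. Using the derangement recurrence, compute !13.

2290792932

!13 = (13-1)·(!12 + !11) = 12·(176214841 + 14684570) = 12·190899411 = 2290792932.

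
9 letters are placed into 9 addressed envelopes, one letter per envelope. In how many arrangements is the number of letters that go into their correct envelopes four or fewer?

361541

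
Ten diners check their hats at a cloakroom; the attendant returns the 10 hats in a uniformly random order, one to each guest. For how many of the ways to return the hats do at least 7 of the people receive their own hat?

286

# with exactly i fixed is C(10,i)·!(10-i); sum over i=7..10:
  i=7: C(10,7)·!3 = 120·2 = 240
  i=8: C(10,8)·!2 = 45·1 = 45
  i=9: C(10,9)·!1 = 10·0 = 0
  i=10: C(10,10)·!0 = 1·1 = 1
Total = 286.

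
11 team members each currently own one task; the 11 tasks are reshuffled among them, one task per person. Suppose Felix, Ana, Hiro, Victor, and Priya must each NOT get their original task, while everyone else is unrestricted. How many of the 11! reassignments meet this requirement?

25022880

Let A_j be the event that the j-th constrained one is fixed. By inclusion-exclusion over the 5 events:
Σ_{j=0}^{5} (-1)^j C(5,j)(11-j)!
= C(5,0)·11! - C(5,1)·10! + C(5,2)·9! - C(5,3)·8! + C(5,4)·7! - C(5,5)·6!
= 39916800 - 18144000 + 3628800 - 403200 + 25200 - 720
= 25022880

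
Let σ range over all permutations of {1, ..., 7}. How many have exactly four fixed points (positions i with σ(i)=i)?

Choose which 4 of the 7 are fixed: C(7,4) = 35.
The remaining 3 must be deranged: !3 = 2.
Total: 35 × 2 = 70.

70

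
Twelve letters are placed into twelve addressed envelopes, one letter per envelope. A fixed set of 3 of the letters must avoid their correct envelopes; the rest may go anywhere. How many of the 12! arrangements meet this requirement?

Inclusion-exclusion on the 3 forbidden self-matches:
Σ_{j=0}^{3} (-1)^j C(3,j)(12-j)!
= C(3,0)·12! - C(3,1)·11! + C(3,2)·10! - C(3,3)·9!
= 479001600 - 119750400 + 10886400 - 362880
= 369774720

369774720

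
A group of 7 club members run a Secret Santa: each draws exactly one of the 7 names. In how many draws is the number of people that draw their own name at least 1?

3186

# with exactly i fixed is C(7,i)·!(7-i); sum over i=1..7:
  i=1: C(7,1)·!6 = 7·265 = 1855
  i=2: C(7,2)·!5 = 21·44 = 924
  i=3: C(7,3)·!4 = 35·9 = 315
  i=4: C(7,4)·!3 = 35·2 = 70
  i=5: C(7,5)·!2 = 21·1 = 21
  i=6: C(7,6)·!1 = 7·0 = 0
  i=7: C(7,7)·!0 = 1·1 = 1
Total = 3186.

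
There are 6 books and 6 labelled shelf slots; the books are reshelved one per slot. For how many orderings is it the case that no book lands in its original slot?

!6 is the nearest integer to 6!/e.
6! = 720, and 720/e ≈ 264.87, so !6 = 265.

265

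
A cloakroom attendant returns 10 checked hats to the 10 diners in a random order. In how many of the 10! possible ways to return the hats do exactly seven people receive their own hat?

240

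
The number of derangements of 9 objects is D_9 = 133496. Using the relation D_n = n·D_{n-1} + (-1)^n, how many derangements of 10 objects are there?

D_10 = 10·133496 + 1 = 1334961.

1334961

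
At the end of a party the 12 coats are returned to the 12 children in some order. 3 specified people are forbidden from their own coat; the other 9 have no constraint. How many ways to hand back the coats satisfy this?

Inclusion-exclusion on the 3 forbidden self-matches:
Σ_{j=0}^{3} (-1)^j C(3,j)(12-j)!
= C(3,0)·12! - C(3,1)·11! + C(3,2)·10! - C(3,3)·9!
= 479001600 - 119750400 + 10886400 - 362880
= 369774720

369774720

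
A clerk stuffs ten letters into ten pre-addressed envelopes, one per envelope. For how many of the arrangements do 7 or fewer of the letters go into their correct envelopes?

3628754

# with exactly i fixed is C(10,i)·!(10-i); sum over i=0..7:
  i=0: C(10,0)·!10 = 1·1334961 = 1334961
  i=1: C(10,1)·!9 = 10·133496 = 1334960
  i=2: C(10,2)·!8 = 45·14833 = 667485
  i=3: C(10,3)·!7 = 120·1854 = 222480
  i=4: C(10,4)·!6 = 210·265 = 55650
  i=5: C(10,5)·!5 = 252·44 = 11088
  i=6: C(10,6)·!4 = 210·9 = 1890
  i=7: C(10,7)·!3 = 120·2 = 240
Total = 3628754.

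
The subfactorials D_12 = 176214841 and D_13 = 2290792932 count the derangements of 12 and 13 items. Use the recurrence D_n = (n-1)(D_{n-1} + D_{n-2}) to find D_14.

D_14 = (14-1)·(D_13 + D_12) = 13·(2290792932 + 176214841) = 13·2467007773 = 32071101049.

32071101049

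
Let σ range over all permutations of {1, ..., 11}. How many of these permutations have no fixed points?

14684570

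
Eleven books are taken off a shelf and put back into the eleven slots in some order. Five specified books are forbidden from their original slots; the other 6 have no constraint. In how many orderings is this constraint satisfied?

25022880

Let A_j be the event that the j-th constrained one is fixed. By inclusion-exclusion over the 5 events:
Σ_{j=0}^{5} (-1)^j C(5,j)(11-j)!
= C(5,0)·11! - C(5,1)·10! + C(5,2)·9! - C(5,3)·8! + C(5,4)·7! - C(5,5)·6!
= 39916800 - 18144000 + 3628800 - 403200 + 25200 - 720
= 25022880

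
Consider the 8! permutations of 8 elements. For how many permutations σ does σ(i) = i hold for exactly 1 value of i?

14832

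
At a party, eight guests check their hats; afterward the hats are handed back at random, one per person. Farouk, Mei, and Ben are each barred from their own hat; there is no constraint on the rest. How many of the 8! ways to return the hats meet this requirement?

27240

Let A_j be the event that the j-th constrained one is fixed. By inclusion-exclusion over the 3 events:
Σ_{j=0}^{3} (-1)^j C(3,j)(8-j)!
= C(3,0)·8! - C(3,1)·7! + C(3,2)·6! - C(3,3)·5!
= 40320 - 15120 + 2160 - 120
= 27240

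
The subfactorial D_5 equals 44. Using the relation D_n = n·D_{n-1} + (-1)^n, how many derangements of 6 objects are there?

D_6 = 6·44 + 1 = 265.

265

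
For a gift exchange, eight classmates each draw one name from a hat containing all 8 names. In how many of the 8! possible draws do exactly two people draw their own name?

Pick the 2 fixed positions: C(8,2) = 28 ways.
The other 6 form a derangement: !6 = 265.
Total: 28 × 265 = 7420.

7420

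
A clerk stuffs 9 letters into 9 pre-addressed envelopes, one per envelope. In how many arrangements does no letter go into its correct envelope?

By inclusion-exclusion, !9 = Σ (-1)^k · 9!/k! for k=0..9
= 9! - 9!/1! + 9!/2! - 9!/3! + 9!/4! - 9!/5! + 9!/6! - 9!/7! + 9!/8! - 9!/9!
= 362880 - 362880 + 181440 - 60480 + 15120 - 3024 + 504 - 72 + 9 - 1
= 133496

133496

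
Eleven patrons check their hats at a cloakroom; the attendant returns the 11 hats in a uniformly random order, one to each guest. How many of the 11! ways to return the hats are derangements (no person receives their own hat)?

!11 = 11! · Σ_{k=0}^{11} (-1)^k/k!
= 11! - 11!/1! + 11!/2! - 11!/3! + 11!/4! - 11!/5! + 11!/6! - 11!/7! + 11!/8! - 11!/9! + 11!/10! - 11!/11!
= 39916800 - 39916800 + 19958400 - 6652800 + 1663200 - 332640 + 55440 - 7920 + 990 - 110 + 11 - 1
= 14684570

14684570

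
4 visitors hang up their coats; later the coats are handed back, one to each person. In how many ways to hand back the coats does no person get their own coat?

9

!4 = 4! · Σ_{k=0}^{4} (-1)^k/k!
= 4! - 4!/1! + 4!/2! - 4!/3! + 4!/4!
= 24 - 24 + 12 - 4 + 1
= 9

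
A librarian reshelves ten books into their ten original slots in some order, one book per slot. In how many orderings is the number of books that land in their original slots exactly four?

55650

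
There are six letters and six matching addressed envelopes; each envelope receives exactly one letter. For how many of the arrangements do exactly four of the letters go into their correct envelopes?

Pick the 4 fixed positions: C(6,4) = 15 ways.
The other 2 form a derangement: !2 = 1.
Total: 15 × 1 = 15.

15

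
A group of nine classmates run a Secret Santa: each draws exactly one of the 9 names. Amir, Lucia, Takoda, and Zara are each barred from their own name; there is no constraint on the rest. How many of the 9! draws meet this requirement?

229080

Let A_j be the event that the j-th constrained one is fixed. By inclusion-exclusion over the 4 events:
Σ_{j=0}^{4} (-1)^j C(4,j)(9-j)!
= C(4,0)·9! - C(4,1)·8! + C(4,2)·7! - C(4,3)·6! + C(4,4)·5!
= 362880 - 161280 + 30240 - 2880 + 120
= 229080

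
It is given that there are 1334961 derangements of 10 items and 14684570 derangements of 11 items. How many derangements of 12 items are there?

176214841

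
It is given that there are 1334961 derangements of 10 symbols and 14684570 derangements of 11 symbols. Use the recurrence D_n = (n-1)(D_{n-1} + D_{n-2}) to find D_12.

176214841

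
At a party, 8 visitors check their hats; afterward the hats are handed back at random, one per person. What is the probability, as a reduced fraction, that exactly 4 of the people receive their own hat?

1/64

Favorable outcomes: C(8,4)·!4 = 70·9 = 630.
Total outcomes: 8! = 40320.
Probability = 630/40320 = 1/64.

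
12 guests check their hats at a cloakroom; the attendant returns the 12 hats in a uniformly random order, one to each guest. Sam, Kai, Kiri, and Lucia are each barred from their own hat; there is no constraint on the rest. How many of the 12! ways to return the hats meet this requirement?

339696000

Inclusion-exclusion on the 4 forbidden self-matches:
Σ_{j=0}^{4} (-1)^j C(4,j)(12-j)!
= C(4,0)·12! - C(4,1)·11! + C(4,2)·10! - C(4,3)·9! + C(4,4)·8!
= 479001600 - 159667200 + 21772800 - 1451520 + 40320
= 339696000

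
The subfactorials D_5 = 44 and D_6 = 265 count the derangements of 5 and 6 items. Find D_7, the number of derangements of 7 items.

D_7 = (7-1)·(D_6 + D_5) = 6·(265 + 44) = 6·309 = 1854.

1854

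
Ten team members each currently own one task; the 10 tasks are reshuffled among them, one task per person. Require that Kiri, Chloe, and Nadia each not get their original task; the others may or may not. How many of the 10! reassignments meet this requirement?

Inclusion-exclusion on the 3 forbidden self-matches:
Σ_{j=0}^{3} (-1)^j C(3,j)(10-j)!
= C(3,0)·10! - C(3,1)·9! + C(3,2)·8! - C(3,3)·7!
= 3628800 - 1088640 + 120960 - 5040
= 2656080

2656080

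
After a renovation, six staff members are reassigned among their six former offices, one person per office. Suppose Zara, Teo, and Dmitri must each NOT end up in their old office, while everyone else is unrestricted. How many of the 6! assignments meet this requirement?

426

Inclusion-exclusion on the 3 forbidden self-matches:
Σ_{j=0}^{3} (-1)^j C(3,j)(6-j)!
= C(3,0)·6! - C(3,1)·5! + C(3,2)·4! - C(3,3)·3!
= 720 - 360 + 72 - 6
= 426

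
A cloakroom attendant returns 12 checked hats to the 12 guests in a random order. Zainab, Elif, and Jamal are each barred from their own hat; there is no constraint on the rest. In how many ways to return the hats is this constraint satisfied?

369774720

Let A_j be the event that the j-th constrained one is fixed. By inclusion-exclusion over the 3 events:
Σ_{j=0}^{3} (-1)^j C(3,j)(12-j)!
= C(3,0)·12! - C(3,1)·11! + C(3,2)·10! - C(3,3)·9!
= 479001600 - 119750400 + 10886400 - 362880
= 369774720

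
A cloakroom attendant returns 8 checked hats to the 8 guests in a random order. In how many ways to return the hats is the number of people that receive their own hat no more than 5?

40291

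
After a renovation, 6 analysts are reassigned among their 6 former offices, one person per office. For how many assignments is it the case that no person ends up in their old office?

265

Recurrence: !6 = 5·(!5 + !4).
!6 = 5·(44 + 9) = 5·53 = 265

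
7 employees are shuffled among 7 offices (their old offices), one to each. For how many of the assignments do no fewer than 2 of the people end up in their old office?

1331

Sum C(7,i)·!(7-i) for i = 2..7:
  i=2: C(7,2)·!5 = 21·44 = 924
  i=3: C(7,3)·!4 = 35·9 = 315
  i=4: C(7,4)·!3 = 35·2 = 70
  i=5: C(7,5)·!2 = 21·1 = 21
  i=6: C(7,6)·!1 = 7·0 = 0
  i=7: C(7,7)·!0 = 1·1 = 1
Total = 1331.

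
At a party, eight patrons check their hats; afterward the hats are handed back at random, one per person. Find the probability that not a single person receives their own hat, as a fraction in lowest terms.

2119/5760

Favorable outcomes: !8 = 14833.
Total outcomes: 8! = 40320.
Probability = 14833/40320 = 2119/5760.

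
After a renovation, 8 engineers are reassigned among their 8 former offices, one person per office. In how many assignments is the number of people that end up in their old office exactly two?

Choose which 2 of the 8 are fixed: C(8,2) = 28.
The other 6 form a derangement: !6 = 265.
Total: 28 × 265 = 7420.

7420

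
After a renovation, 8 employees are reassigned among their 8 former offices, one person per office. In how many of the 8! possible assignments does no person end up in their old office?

Recurrence: !8 = 8·!7 + (-1)^8.
!8 = 8·1854 + 1 = 14833

14833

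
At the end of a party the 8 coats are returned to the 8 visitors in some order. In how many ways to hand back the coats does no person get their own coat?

14833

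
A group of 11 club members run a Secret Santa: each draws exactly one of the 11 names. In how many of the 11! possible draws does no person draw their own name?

14684570

Recurrence: !11 = 11·!10 + (-1)^11.
!11 = 11·1334961 - 1 = 14684570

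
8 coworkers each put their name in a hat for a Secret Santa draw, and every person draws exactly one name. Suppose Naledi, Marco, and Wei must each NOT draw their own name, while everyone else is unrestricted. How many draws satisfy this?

27240

Inclusion-exclusion on the 3 forbidden self-matches:
Σ_{j=0}^{3} (-1)^j C(3,j)(8-j)!
= C(3,0)·8! - C(3,1)·7! + C(3,2)·6! - C(3,3)·5!
= 40320 - 15120 + 2160 - 120
= 27240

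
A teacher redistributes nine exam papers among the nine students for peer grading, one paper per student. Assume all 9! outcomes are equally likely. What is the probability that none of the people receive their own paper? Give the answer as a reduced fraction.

Favorable outcomes: !9 = 133496.
Total outcomes: 9! = 362880.
Probability = 133496/362880 = 16687/45360.

16687/45360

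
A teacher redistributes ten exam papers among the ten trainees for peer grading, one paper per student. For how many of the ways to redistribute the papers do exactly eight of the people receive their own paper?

Choose which 8 of the 10 are fixed: C(10,8) = 45.
The remaining 2 must be deranged: !2 = 1.
Total: 45 × 1 = 45.

45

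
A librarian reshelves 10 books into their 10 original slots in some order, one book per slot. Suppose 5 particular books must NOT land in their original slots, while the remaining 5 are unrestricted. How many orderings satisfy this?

Inclusion-exclusion on the 5 forbidden self-matches:
Σ_{j=0}^{5} (-1)^j C(5,j)(10-j)!
= C(5,0)·10! - C(5,1)·9! + C(5,2)·8! - C(5,3)·7! + C(5,4)·6! - C(5,5)·5!
= 3628800 - 1814400 + 403200 - 50400 + 3600 - 120
= 2170680

2170680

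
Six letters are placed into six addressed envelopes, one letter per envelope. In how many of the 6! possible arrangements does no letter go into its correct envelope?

Recurrence: !6 = 5·(!5 + !4).
!6 = 5·(44 + 9) = 5·53 = 265

265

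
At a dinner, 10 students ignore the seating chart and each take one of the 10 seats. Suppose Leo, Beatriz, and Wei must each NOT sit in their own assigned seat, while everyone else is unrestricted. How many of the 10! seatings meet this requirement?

Inclusion-exclusion on the 3 forbidden self-matches:
Σ_{j=0}^{3} (-1)^j C(3,j)(10-j)!
= C(3,0)·10! - C(3,1)·9! + C(3,2)·8! - C(3,3)·7!
= 3628800 - 1088640 + 120960 - 5040
= 2656080

2656080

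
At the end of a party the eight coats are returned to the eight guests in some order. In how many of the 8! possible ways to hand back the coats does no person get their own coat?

14833

Recurrence: !8 = 8·!7 + (-1)^8.
!8 = 8·1854 + 1 = 14833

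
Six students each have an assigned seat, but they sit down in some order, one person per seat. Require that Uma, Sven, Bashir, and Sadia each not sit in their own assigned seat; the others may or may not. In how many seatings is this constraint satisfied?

Inclusion-exclusion on the 4 forbidden self-matches:
Σ_{j=0}^{4} (-1)^j C(4,j)(6-j)!
= C(4,0)·6! - C(4,1)·5! + C(4,2)·4! - C(4,3)·3! + C(4,4)·2!
= 720 - 480 + 144 - 24 + 2
= 362

362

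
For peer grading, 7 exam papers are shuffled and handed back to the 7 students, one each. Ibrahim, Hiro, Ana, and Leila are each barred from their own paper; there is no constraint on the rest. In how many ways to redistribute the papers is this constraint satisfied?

Let A_j be the event that the j-th constrained one is fixed. By inclusion-exclusion over the 4 events:
Σ_{j=0}^{4} (-1)^j C(4,j)(7-j)!
= C(4,0)·7! - C(4,1)·6! + C(4,2)·5! - C(4,3)·4! + C(4,4)·3!
= 5040 - 2880 + 720 - 96 + 6
= 2790

2790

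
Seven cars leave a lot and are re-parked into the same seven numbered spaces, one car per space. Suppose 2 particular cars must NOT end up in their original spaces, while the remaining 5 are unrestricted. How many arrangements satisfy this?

Inclusion-exclusion on the 2 forbidden self-matches:
Σ_{j=0}^{2} (-1)^j C(2,j)(7-j)!
= C(2,0)·7! - C(2,1)·6! + C(2,2)·5!
= 5040 - 1440 + 120
= 3720

3720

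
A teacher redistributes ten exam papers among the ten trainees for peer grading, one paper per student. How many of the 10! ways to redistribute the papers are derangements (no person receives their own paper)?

1334961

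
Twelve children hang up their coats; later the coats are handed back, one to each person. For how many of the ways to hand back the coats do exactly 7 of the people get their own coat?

34848

Pick the 7 fixed positions: C(12,7) = 792 ways.
The other 5 form a derangement: !5 = 44.
Total: 792 × 44 = 34848.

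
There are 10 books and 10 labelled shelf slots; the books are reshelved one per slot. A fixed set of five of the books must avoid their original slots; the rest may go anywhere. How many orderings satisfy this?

2170680

Inclusion-exclusion on the 5 forbidden self-matches:
Σ_{j=0}^{5} (-1)^j C(5,j)(10-j)!
= C(5,0)·10! - C(5,1)·9! + C(5,2)·8! - C(5,3)·7! + C(5,4)·6! - C(5,5)·5!
= 3628800 - 1814400 + 403200 - 50400 + 3600 - 120
= 2170680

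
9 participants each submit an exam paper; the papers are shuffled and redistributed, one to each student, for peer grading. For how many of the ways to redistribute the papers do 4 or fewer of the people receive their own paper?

361541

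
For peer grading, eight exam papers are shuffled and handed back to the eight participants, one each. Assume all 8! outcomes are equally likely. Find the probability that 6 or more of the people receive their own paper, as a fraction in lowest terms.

Favorable outcomes: Σ_{i≥6} C(8,i)·!(8-i) = 28·1 + 8·0 + 1·1 = 29.
Total outcomes: 8! = 40320.
Probability = 29/40320 = 29/40320.

29/40320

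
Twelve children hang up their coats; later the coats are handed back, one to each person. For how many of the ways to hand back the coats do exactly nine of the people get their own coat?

440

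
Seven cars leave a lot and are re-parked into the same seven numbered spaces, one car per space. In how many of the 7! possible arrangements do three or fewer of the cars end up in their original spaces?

Sum C(7,i)·!(7-i) for i = 0..3:
  i=0: C(7,0)·!7 = 1·1854 = 1854
  i=1: C(7,1)·!6 = 7·265 = 1855
  i=2: C(7,2)·!5 = 21·44 = 924
  i=3: C(7,3)·!4 = 35·9 = 315
Total = 4948.

4948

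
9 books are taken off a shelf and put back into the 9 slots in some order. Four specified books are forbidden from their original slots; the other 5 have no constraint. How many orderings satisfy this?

229080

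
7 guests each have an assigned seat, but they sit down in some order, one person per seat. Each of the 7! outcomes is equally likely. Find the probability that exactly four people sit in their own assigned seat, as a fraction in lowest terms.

Favorable outcomes: C(7,4)·!3 = 35·2 = 70.
Total outcomes: 7! = 5040.
Probability = 70/5040 = 1/72.

1/72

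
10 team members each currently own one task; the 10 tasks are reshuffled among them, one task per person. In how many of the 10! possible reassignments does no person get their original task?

!10 = 10! · Σ_{k=0}^{10} (-1)^k/k!
= 10! - 10!/1! + 10!/2! - 10!/3! + 10!/4! - 10!/5! + 10!/6! - 10!/7! + 10!/8! - 10!/9! + 10!/10!
= 3628800 - 3628800 + 1814400 - 604800 + 151200 - 30240 + 5040 - 720 + 90 - 10 + 1
= 1334961

1334961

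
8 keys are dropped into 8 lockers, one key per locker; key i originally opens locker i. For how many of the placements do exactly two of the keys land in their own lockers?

7420

Pick the 2 fixed positions: C(8,2) = 28 ways.
The remaining 6 must be deranged: !6 = 265.
Total: 28 × 265 = 7420.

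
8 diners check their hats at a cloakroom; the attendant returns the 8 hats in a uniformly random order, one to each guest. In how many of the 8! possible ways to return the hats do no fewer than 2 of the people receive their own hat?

10655

Sum C(8,i)·!(8-i) for i = 2..8:
  i=2: C(8,2)·!6 = 28·265 = 7420
  i=3: C(8,3)·!5 = 56·44 = 2464
  i=4: C(8,4)·!4 = 70·9 = 630
  i=5: C(8,5)·!3 = 56·2 = 112
  i=6: C(8,6)·!2 = 28·1 = 28
  i=7: C(8,7)·!1 = 8·0 = 0
  i=8: C(8,8)·!0 = 1·1 = 1
Total = 10655.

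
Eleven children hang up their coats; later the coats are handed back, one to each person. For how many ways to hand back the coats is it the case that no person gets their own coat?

By inclusion-exclusion, !11 = Σ (-1)^k · 11!/k! for k=0..11
= 11! - 11!/1! + 11!/2! - 11!/3! + 11!/4! - 11!/5! + 11!/6! - 11!/7! + 11!/8! - 11!/9! + 11!/10! - 11!/11!
= 39916800 - 39916800 + 19958400 - 6652800 + 1663200 - 332640 + 55440 - 7920 + 990 - 110 + 11 - 1
= 14684570

14684570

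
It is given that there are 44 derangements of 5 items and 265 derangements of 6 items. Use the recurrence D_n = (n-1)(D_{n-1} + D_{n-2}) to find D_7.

1854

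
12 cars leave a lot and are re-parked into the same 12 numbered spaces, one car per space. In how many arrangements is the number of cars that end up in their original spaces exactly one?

176214840

Pick the single fixed position: C(12,1) = 12 ways.
The other 11 form a derangement: !11 = 14684570.
Total: 12 × 14684570 = 176214840.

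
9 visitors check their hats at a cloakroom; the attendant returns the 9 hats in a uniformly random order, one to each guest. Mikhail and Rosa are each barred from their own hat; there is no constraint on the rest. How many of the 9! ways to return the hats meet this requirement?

287280

Inclusion-exclusion on the 2 forbidden self-matches:
Σ_{j=0}^{2} (-1)^j C(2,j)(9-j)!
= C(2,0)·9! - C(2,1)·8! + C(2,2)·7!
= 362880 - 80640 + 5040
= 287280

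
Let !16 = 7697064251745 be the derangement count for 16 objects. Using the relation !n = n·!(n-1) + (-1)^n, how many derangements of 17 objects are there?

130850092279664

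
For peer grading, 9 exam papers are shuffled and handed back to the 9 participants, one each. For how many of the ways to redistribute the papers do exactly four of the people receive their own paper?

5544

Choose which 4 of the 9 are fixed: C(9,4) = 126.
The remaining 5 must be deranged: !5 = 44.
Total: 126 × 44 = 5544.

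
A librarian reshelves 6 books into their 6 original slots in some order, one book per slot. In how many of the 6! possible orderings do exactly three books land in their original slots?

Pick the 3 fixed positions: C(6,3) = 20 ways.
The other 3 form a derangement: !3 = 2.
Total: 20 × 2 = 40.

40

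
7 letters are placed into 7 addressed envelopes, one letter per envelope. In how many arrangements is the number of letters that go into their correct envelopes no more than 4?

# with exactly i fixed is C(7,i)·!(7-i); sum over i=0..4:
  i=0: C(7,0)·!7 = 1·1854 = 1854
  i=1: C(7,1)·!6 = 7·265 = 1855
  i=2: C(7,2)·!5 = 21·44 = 924
  i=3: C(7,3)·!4 = 35·9 = 315
  i=4: C(7,4)·!3 = 35·2 = 70
Total = 5018.

5018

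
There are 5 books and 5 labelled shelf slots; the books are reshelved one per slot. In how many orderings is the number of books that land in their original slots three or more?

11

Sum C(5,i)·!(5-i) for i = 3..5:
  i=3: C(5,3)·!2 = 10·1 = 10
  i=4: C(5,4)·!1 = 5·0 = 0
  i=5: C(5,5)·!0 = 1·1 = 1
Total = 11.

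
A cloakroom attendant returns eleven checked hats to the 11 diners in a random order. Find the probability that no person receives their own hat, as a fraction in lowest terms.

Favorable outcomes: !11 = 14684570.
Total outcomes: 11! = 39916800.
Probability = 14684570/39916800 = 1468457/3991680.

1468457/3991680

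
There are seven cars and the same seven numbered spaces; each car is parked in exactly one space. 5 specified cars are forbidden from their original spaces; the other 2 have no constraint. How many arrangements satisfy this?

Inclusion-exclusion on the 5 forbidden self-matches:
Σ_{j=0}^{5} (-1)^j C(5,j)(7-j)!
= C(5,0)·7! - C(5,1)·6! + C(5,2)·5! - C(5,3)·4! + C(5,4)·3! - C(5,5)·2!
= 5040 - 3600 + 1200 - 240 + 30 - 2
= 2428

2428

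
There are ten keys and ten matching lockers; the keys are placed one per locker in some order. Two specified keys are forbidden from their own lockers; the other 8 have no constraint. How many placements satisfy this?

2943360

Let A_j be the event that the j-th constrained one is fixed. By inclusion-exclusion over the 2 events:
Σ_{j=0}^{2} (-1)^j C(2,j)(10-j)!
= C(2,0)·10! - C(2,1)·9! + C(2,2)·8!
= 3628800 - 725760 + 40320
= 2943360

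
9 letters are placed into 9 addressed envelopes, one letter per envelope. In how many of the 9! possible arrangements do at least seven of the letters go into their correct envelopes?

# with exactly i fixed is C(9,i)·!(9-i); sum over i=7..9:
  i=7: C(9,7)·!2 = 36·1 = 36
  i=8: C(9,8)·!1 = 9·0 = 0
  i=9: C(9,9)·!0 = 1·1 = 1
Total = 37.

37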